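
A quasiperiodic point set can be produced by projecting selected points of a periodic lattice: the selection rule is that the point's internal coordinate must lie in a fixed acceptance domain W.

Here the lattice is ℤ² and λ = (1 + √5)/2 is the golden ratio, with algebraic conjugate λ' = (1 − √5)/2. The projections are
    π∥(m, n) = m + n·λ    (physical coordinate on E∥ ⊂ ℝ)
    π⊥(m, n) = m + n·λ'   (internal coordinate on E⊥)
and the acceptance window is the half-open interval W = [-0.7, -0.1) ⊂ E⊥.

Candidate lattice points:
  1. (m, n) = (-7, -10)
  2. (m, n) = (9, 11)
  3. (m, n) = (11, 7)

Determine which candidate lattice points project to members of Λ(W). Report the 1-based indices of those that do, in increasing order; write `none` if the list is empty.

none

Numerically λ ≈ 1.618034 and λ' = −1/λ ≈ -0.618034.
#1 (-7,-10): internal coord -7 + (-10)·λ' = -0.819660; -0.819660 ∉ [-0.7, -0.1) → out
#2 (9,11): internal coord 9 + (11)·λ' = +2.201626; +2.201626 ∉ [-0.7, -0.1) → out
#3 (11,7): internal coord 11 + (7)·λ' = +6.673762; +6.673762 ∉ [-0.7, -0.1) → out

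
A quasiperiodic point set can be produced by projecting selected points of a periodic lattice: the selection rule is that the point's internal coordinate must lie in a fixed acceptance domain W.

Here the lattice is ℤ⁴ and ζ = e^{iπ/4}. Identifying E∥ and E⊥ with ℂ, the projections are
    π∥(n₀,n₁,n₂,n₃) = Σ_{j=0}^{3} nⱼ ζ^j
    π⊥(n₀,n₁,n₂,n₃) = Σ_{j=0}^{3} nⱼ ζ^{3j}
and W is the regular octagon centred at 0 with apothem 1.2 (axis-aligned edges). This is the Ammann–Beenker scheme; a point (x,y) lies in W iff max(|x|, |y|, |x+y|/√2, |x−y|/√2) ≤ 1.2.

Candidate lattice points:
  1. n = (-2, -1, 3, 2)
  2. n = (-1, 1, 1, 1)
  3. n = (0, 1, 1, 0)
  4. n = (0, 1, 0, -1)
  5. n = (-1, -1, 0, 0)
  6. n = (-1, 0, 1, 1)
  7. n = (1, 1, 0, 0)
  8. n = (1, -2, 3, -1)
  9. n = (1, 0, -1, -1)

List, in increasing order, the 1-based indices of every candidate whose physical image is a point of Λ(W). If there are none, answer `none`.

2, 3, 5, 6, 7, 9

Internal map: ζ^{3j} for j=0..3 gives (1,0), (−√2/2,√2/2), (0,−1), (√2/2,√2/2).
candidate 1: n = (-2, -1, 3, 2) → π⊥ ≈ (+0.1213, -2.2929); max(|x|,|y|,|x±y|/√2) = 2.2929 > 1.2 ⇒ ∉ W
candidate 2: n = (-1, 1, 1, 1) → π⊥ ≈ (-1.0000, +0.4142); max(|x|,|y|,|x±y|/√2) = 1.0000 ≤ 1.2 ⇒ ∈ W
candidate 3: n = (0, 1, 1, 0) → π⊥ ≈ (-0.7071, -0.2929); max(|x|,|y|,|x±y|/√2) = 0.7071 ≤ 1.2 ⇒ ∈ W
candidate 4: n = (0, 1, 0, -1) → π⊥ ≈ (-1.4142, +0.0000); max(|x|,|y|,|x±y|/√2) = 1.4142 > 1.2 ⇒ ∉ W
candidate 5: n = (-1, -1, 0, 0) → π⊥ ≈ (-0.2929, -0.7071); max(|x|,|y|,|x±y|/√2) = 0.7071 ≤ 1.2 ⇒ ∈ W
candidate 6: n = (-1, 0, 1, 1) → π⊥ ≈ (-0.2929, -0.2929); max(|x|,|y|,|x±y|/√2) = 0.4142 ≤ 1.2 ⇒ ∈ W
candidate 7: n = (1, 1, 0, 0) → π⊥ ≈ (+0.2929, +0.7071); max(|x|,|y|,|x±y|/√2) = 0.7071 ≤ 1.2 ⇒ ∈ W
candidate 8: n = (1, -2, 3, -1) → π⊥ ≈ (+1.7071, -5.1213); max(|x|,|y|,|x±y|/√2) = 5.1213 > 1.2 ⇒ ∉ W
candidate 9: n = (1, 0, -1, -1) → π⊥ ≈ (+0.2929, +0.2929); max(|x|,|y|,|x±y|/√2) = 0.4142 ≤ 1.2 ⇒ ∈ W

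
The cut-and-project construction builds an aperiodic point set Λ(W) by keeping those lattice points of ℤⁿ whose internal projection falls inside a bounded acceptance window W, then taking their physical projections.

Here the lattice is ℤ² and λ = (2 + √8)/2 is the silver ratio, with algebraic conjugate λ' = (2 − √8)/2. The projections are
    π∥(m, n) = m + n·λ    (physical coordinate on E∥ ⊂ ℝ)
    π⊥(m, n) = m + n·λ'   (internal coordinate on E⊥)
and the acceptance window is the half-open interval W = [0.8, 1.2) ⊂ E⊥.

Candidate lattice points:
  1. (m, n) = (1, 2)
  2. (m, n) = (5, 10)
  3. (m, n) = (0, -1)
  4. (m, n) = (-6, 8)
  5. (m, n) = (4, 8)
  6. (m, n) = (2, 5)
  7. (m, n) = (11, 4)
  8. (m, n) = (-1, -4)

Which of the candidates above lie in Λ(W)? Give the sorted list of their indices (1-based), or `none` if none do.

2

Compute λ' = (2−√8)/2 = -0.41421, so π⊥(m,n) = m -0.41421·n.
[1] lift (1,2): star map gives 0.17157; window check 0.8 ≤ 0.17157 < 1.2 is false → out
[2] lift (5,10): star map gives 0.85786; window check 0.8 ≤ 0.85786 < 1.2 is true → IN Λ
[3] lift (0,-1): star map gives 0.41421; window check 0.8 ≤ 0.41421 < 1.2 is false → out
[4] lift (-6,8): star map gives -9.31371; window check 0.8 ≤ -9.31371 < 1.2 is false → out
[5] lift (4,8): star map gives 0.68629; window check 0.8 ≤ 0.68629 < 1.2 is false → out
[6] lift (2,5): star map gives -0.07107; window check 0.8 ≤ -0.07107 < 1.2 is false → out
[7] lift (11,4): star map gives 9.34315; window check 0.8 ≤ 9.34315 < 1.2 is false → out
[8] lift (-1,-4): star map gives 0.65685; window check 0.8 ≤ 0.65685 < 1.2 is false → out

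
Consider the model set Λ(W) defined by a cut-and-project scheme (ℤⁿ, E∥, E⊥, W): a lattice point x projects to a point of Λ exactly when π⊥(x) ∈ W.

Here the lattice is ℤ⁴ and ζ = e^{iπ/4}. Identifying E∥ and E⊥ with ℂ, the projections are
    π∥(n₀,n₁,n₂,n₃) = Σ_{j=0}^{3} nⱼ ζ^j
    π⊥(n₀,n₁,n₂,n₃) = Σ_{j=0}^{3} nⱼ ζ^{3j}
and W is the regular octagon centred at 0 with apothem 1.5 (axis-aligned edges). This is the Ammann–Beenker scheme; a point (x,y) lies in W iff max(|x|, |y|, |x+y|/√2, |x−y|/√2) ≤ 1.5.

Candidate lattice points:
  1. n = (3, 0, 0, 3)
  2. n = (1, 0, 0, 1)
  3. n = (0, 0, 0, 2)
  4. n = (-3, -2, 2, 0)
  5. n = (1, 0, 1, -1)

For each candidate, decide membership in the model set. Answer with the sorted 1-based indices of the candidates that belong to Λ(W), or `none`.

π⊥(n) = n₀ + n₁ζ³ + n₂ζ⁶ + n₃ζ⁹ where ζ = e^{iπ/4}.
candidate 1: n = (3, 0, 0, 3) → π⊥ ≈ (+5.121320, +2.121320); max(|x|,|y|,|x±y|/√2) = 5.121320 > 1.5 ⇒ ∉ W
candidate 2: n = (1, 0, 0, 1) → π⊥ ≈ (+1.707107, +0.707107); max(|x|,|y|,|x±y|/√2) = 1.707107 > 1.5 ⇒ ∉ W
candidate 3: n = (0, 0, 0, 2) → π⊥ ≈ (+1.414214, +1.414214); max(|x|,|y|,|x±y|/√2) = 2.000000 > 1.5 ⇒ ∉ W
candidate 4: n = (-3, -2, 2, 0) → π⊥ ≈ (-1.585786, -3.414214); max(|x|,|y|,|x±y|/√2) = 3.535534 > 1.5 ⇒ ∉ W
candidate 5: n = (1, 0, 1, -1) → π⊥ ≈ (+0.292893, -1.707107); max(|x|,|y|,|x±y|/√2) = 1.707107 > 1.5 ⇒ ∉ W

none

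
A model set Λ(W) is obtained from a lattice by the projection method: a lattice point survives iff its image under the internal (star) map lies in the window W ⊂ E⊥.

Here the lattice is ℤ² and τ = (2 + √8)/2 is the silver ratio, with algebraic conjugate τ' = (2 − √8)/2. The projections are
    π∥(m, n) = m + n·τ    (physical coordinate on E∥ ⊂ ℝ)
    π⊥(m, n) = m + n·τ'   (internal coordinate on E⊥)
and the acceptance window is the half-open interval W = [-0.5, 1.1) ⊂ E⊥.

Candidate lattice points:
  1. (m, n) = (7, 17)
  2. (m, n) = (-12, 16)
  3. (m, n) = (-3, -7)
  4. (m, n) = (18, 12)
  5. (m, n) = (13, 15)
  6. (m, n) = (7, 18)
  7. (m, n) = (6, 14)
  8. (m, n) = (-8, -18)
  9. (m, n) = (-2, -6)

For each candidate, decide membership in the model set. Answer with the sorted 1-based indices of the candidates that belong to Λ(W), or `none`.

1, 3, 6, 7, 9

τ' = (2−√8)/2 ≈ -0.41421.
candidate 1: (m,n)=(7,17) → π∥ = 7+17·τ ≈ 48.04163, π⊥ = 7+17·τ' ≈ -0.04163 ∈ [-0.5, 1.1) ⇒ IN Λ
candidate 2: (m,n)=(-12,16) → π∥ = -12+16·τ ≈ 26.62742, π⊥ = -12+16·τ' ≈ -18.62742 ∉ [-0.5, 1.1) ⇒ out
candidate 3: (m,n)=(-3,-7) → π∥ = -3-7·τ ≈ -19.89949, π⊥ = -3-7·τ' ≈ -0.10051 ∈ [-0.5, 1.1) ⇒ IN Λ
candidate 4: (m,n)=(18,12) → π∥ = 18+12·τ ≈ 46.97056, π⊥ = 18+12·τ' ≈ 13.02944 ∉ [-0.5, 1.1) ⇒ out
candidate 5: (m,n)=(13,15) → π∥ = 13+15·τ ≈ 49.21320, π⊥ = 13+15·τ' ≈ 6.78680 ∉ [-0.5, 1.1) ⇒ out
candidate 6: (m,n)=(7,18) → π∥ = 7+18·τ ≈ 50.45584, π⊥ = 7+18·τ' ≈ -0.45584 ∈ [-0.5, 1.1) ⇒ IN Λ
candidate 7: (m,n)=(6,14) → π∥ = 6+14·τ ≈ 39.79899, π⊥ = 6+14·τ' ≈ 0.20101 ∈ [-0.5, 1.1) ⇒ IN Λ
candidate 8: (m,n)=(-8,-18) → π∥ = -8-18·τ ≈ -51.45584, π⊥ = -8-18·τ' ≈ -0.54416 ∉ [-0.5, 1.1) ⇒ out
candidate 9: (m,n)=(-2,-6) → π∥ = -2-6·τ ≈ -16.48528, π⊥ = -2-6·τ' ≈ 0.48528 ∈ [-0.5, 1.1) ⇒ IN Λ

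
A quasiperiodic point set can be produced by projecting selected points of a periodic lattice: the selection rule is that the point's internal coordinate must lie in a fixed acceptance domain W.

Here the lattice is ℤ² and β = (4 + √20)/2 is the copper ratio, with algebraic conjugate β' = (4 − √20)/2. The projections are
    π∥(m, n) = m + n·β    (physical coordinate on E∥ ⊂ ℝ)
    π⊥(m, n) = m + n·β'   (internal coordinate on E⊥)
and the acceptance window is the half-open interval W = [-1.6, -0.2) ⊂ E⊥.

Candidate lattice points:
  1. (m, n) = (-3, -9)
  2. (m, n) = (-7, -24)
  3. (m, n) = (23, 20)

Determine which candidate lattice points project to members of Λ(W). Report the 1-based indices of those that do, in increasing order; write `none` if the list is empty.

β' = (4−√20)/2 ≈ -0.236068.
[1] lift (-3,-9): star map gives -0.875388; window check -1.6 ≤ -0.875388 < -0.2 is true → IN Λ
[2] lift (-7,-24): star map gives -1.334369; window check -1.6 ≤ -1.334369 < -0.2 is true → IN Λ
[3] lift (23,20): star map gives 18.278640; window check -1.6 ≤ 18.278640 < -0.2 is false → out

1, 2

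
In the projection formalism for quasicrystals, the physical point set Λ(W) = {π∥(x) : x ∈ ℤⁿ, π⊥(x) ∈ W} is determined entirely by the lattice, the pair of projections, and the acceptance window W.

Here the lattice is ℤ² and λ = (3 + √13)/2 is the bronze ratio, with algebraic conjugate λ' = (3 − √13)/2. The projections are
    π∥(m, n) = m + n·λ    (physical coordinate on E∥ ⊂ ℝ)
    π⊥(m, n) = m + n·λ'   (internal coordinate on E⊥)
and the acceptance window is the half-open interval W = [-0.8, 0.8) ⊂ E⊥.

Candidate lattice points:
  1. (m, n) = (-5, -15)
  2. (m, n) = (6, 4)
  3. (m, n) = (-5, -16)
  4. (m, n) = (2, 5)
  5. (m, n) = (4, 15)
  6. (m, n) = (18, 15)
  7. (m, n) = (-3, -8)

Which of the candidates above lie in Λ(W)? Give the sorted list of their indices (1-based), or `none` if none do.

1, 3, 4, 5, 7

Compute λ' = (3−√13)/2 = -0.30278, so π⊥(m,n) = m -0.30278·n.
#1 (-5,-15): internal coord -5 + (-15)·λ' = -0.45837; -0.45837 ∈ [-0.8, 0.8) → IN Λ
#2 (6,4): internal coord 6 + (4)·λ' = +4.78890; +4.78890 ∉ [-0.8, 0.8) → out
#3 (-5,-16): internal coord -5 + (-16)·λ' = -0.15559; -0.15559 ∈ [-0.8, 0.8) → IN Λ
#4 (2,5): internal coord 2 + (5)·λ' = +0.48612; +0.48612 ∈ [-0.8, 0.8) → IN Λ
#5 (4,15): internal coord 4 + (15)·λ' = -0.54163; -0.54163 ∈ [-0.8, 0.8) → IN Λ
#6 (18,15): internal coord 18 + (15)·λ' = +13.45837; +13.45837 ∉ [-0.8, 0.8) → out
#7 (-3,-8): internal coord -3 + (-8)·λ' = -0.57779; -0.57779 ∈ [-0.8, 0.8) → IN Λ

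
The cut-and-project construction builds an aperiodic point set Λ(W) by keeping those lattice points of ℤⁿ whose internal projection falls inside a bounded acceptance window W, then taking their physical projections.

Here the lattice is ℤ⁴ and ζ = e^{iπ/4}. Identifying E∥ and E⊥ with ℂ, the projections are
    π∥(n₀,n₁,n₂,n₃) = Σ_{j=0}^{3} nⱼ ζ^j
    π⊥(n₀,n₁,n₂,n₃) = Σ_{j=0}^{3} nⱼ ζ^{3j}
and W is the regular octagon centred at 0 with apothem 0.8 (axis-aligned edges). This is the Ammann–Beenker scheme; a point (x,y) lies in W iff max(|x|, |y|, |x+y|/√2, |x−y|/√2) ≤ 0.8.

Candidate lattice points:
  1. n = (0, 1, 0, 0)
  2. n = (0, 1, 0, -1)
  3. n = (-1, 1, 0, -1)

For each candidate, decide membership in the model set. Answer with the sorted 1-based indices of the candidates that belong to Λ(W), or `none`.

none

π⊥(n) = n₀ + n₁ζ³ + n₂ζ⁶ + n₃ζ⁹ where ζ = e^{iπ/4}.
candidate 1: n = (0, 1, 0, 0) → π⊥ ≈ (-0.7071, +0.7071); max(|x|,|y|,|x±y|/√2) = 1.0000 > 0.8 ⇒ ∉ W
candidate 2: n = (0, 1, 0, -1) → π⊥ ≈ (-1.4142, +0.0000); max(|x|,|y|,|x±y|/√2) = 1.4142 > 0.8 ⇒ ∉ W
candidate 3: n = (-1, 1, 0, -1) → π⊥ ≈ (-2.4142, +0.0000); max(|x|,|y|,|x±y|/√2) = 2.4142 > 0.8 ⇒ ∉ W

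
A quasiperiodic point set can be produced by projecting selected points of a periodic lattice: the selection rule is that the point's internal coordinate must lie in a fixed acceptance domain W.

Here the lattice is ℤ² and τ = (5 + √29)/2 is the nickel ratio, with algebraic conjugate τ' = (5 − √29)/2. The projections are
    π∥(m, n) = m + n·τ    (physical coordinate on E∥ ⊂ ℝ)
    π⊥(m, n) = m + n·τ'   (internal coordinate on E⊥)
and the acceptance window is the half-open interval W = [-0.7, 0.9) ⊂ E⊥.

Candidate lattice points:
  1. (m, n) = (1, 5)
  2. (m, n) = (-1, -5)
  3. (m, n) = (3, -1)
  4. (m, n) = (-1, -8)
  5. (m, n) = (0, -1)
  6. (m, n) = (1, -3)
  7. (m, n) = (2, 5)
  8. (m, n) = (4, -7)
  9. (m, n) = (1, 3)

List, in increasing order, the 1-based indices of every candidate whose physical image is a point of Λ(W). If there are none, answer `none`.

1, 2, 4, 5, 9

Numerically τ ≈ 5.192582 and τ' = −1/τ ≈ -0.192582.
candidate 1: (m,n)=(1,5) → π∥ = 1+5·τ ≈ 26.962912, π⊥ = 1+5·τ' ≈ 0.037088 ∈ [-0.7, 0.9) ⇒ IN Λ
candidate 2: (m,n)=(-1,-5) → π∥ = -1-5·τ ≈ -26.962912, π⊥ = -1-5·τ' ≈ -0.037088 ∈ [-0.7, 0.9) ⇒ IN Λ
candidate 3: (m,n)=(3,-1) → π∥ = 3-1·τ ≈ -2.192582, π⊥ = 3-1·τ' ≈ 3.192582 ∉ [-0.7, 0.9) ⇒ out
candidate 4: (m,n)=(-1,-8) → π∥ = -1-8·τ ≈ -42.540659, π⊥ = -1-8·τ' ≈ 0.540659 ∈ [-0.7, 0.9) ⇒ IN Λ
candidate 5: (m,n)=(0,-1) → π∥ = 0-1·τ ≈ -5.192582, π⊥ = 0-1·τ' ≈ 0.192582 ∈ [-0.7, 0.9) ⇒ IN Λ
candidate 6: (m,n)=(1,-3) → π∥ = 1-3·τ ≈ -14.577747, π⊥ = 1-3·τ' ≈ 1.577747 ∉ [-0.7, 0.9) ⇒ out
candidate 7: (m,n)=(2,5) → π∥ = 2+5·τ ≈ 27.962912, π⊥ = 2+5·τ' ≈ 1.037088 ∉ [-0.7, 0.9) ⇒ out
candidate 8: (m,n)=(4,-7) → π∥ = 4-7·τ ≈ -32.348077, π⊥ = 4-7·τ' ≈ 5.348077 ∉ [-0.7, 0.9) ⇒ out
candidate 9: (m,n)=(1,3) → π∥ = 1+3·τ ≈ 16.577747, π⊥ = 1+3·τ' ≈ 0.422253 ∈ [-0.7, 0.9) ⇒ IN Λ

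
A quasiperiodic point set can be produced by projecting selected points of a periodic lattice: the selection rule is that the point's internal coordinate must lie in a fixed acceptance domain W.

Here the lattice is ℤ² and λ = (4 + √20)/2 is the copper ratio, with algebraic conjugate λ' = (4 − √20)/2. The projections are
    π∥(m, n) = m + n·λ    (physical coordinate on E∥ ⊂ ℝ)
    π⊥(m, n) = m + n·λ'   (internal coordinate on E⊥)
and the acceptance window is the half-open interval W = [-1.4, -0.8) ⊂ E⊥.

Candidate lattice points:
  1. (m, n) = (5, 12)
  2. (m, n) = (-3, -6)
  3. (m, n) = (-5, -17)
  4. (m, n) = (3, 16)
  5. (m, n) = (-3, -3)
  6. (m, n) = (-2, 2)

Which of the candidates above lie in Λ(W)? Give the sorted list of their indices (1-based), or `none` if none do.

λ' = (4−√20)/2 ≈ -0.23607.
#1 (5,12): internal coord 5 + (12)·λ' = +2.16718; +2.16718 ∉ [-1.4, -0.8) → out
#2 (-3,-6): internal coord -3 + (-6)·λ' = -1.58359; -1.58359 ∉ [-1.4, -0.8) → out
#3 (-5,-17): internal coord -5 + (-17)·λ' = -0.98684; -0.98684 ∈ [-1.4, -0.8) → IN Λ
#4 (3,16): internal coord 3 + (16)·λ' = -0.77709; -0.77709 ∉ [-1.4, -0.8) → out
#5 (-3,-3): internal coord -3 + (-3)·λ' = -2.29180; -2.29180 ∉ [-1.4, -0.8) → out
#6 (-2,2): internal coord -2 + (2)·λ' = -2.47214; -2.47214 ∉ [-1.4, -0.8) → out

3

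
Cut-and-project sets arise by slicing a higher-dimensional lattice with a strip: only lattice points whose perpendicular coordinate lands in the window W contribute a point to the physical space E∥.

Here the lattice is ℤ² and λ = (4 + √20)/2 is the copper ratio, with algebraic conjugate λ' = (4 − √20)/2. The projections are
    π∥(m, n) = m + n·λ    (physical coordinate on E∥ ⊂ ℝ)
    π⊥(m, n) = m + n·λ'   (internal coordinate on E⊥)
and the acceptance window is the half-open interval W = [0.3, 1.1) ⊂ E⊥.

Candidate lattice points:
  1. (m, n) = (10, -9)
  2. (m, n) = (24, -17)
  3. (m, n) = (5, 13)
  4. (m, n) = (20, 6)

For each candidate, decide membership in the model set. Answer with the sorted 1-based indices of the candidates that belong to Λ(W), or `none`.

Numerically λ ≈ 4.23607 and λ' = −1/λ ≈ -0.23607.
#1 (10,-9): internal coord 10 + (-9)·λ' = +12.12461; +12.12461 ∉ [0.3, 1.1) → out
#2 (24,-17): internal coord 24 + (-17)·λ' = +28.01316; +28.01316 ∉ [0.3, 1.1) → out
#3 (5,13): internal coord 5 + (13)·λ' = +1.93112; +1.93112 ∉ [0.3, 1.1) → out
#4 (20,6): internal coord 20 + (6)·λ' = +18.58359; +18.58359 ∉ [0.3, 1.1) → out

none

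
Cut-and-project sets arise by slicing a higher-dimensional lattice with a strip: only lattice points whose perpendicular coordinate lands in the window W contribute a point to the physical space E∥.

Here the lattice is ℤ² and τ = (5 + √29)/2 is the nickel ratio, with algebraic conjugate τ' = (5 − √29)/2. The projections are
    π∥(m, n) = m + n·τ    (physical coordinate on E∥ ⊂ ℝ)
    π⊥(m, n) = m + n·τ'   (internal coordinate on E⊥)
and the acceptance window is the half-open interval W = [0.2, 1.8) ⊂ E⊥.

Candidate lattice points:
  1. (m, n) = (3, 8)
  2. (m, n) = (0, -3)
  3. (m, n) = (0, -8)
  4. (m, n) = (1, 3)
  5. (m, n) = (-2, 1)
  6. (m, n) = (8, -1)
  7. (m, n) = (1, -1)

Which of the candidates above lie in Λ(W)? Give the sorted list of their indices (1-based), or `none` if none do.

1, 2, 3, 4, 7

Numerically τ ≈ 5.1926 and τ' = −1/τ ≈ -0.1926.
#1 (3,8): internal coord 3 + (8)·τ' = +1.4593; +1.4593 ∈ [0.2, 1.8) → IN Λ
#2 (0,-3): internal coord 0 + (-3)·τ' = +0.5777; +0.5777 ∈ [0.2, 1.8) → IN Λ
#3 (0,-8): internal coord 0 + (-8)·τ' = +1.5407; +1.5407 ∈ [0.2, 1.8) → IN Λ
#4 (1,3): internal coord 1 + (3)·τ' = +0.4223; +0.4223 ∈ [0.2, 1.8) → IN Λ
#5 (-2,1): internal coord -2 + (1)·τ' = -2.1926; -2.1926 ∉ [0.2, 1.8) → out
#6 (8,-1): internal coord 8 + (-1)·τ' = +8.1926; +8.1926 ∉ [0.2, 1.8) → out
#7 (1,-1): internal coord 1 + (-1)·τ' = +1.1926; +1.1926 ∈ [0.2, 1.8) → IN Λ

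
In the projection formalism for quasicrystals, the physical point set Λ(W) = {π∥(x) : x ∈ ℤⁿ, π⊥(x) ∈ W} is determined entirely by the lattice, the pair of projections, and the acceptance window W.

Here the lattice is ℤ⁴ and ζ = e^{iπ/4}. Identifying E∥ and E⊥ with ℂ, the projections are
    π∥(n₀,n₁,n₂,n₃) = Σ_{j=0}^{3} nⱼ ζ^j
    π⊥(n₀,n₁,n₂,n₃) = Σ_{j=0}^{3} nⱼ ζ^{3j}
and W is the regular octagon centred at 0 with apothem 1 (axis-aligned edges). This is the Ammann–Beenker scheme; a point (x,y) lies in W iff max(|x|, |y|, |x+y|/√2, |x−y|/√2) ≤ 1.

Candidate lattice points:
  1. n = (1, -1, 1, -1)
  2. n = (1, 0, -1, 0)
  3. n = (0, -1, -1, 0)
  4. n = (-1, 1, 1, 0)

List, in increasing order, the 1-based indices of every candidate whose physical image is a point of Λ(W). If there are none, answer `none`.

3

Internal map: ζ^{3j} for j=0..3 gives (1,0), (−√2/2,√2/2), (0,−1), (√2/2,√2/2).
candidate 1: n = (1, -1, 1, -1) → π⊥ ≈ (+1.0000, -2.4142); max(|x|,|y|,|x±y|/√2) = 2.4142 > 1 ⇒ ∉ W
candidate 2: n = (1, 0, -1, 0) → π⊥ ≈ (+1.0000, +1.0000); max(|x|,|y|,|x±y|/√2) = 1.4142 > 1 ⇒ ∉ W
candidate 3: n = (0, -1, -1, 0) → π⊥ ≈ (+0.7071, +0.2929); max(|x|,|y|,|x±y|/√2) = 0.7071 ≤ 1 ⇒ ∈ W
candidate 4: n = (-1, 1, 1, 0) → π⊥ ≈ (-1.7071, -0.2929); max(|x|,|y|,|x±y|/√2) = 1.7071 > 1 ⇒ ∉ W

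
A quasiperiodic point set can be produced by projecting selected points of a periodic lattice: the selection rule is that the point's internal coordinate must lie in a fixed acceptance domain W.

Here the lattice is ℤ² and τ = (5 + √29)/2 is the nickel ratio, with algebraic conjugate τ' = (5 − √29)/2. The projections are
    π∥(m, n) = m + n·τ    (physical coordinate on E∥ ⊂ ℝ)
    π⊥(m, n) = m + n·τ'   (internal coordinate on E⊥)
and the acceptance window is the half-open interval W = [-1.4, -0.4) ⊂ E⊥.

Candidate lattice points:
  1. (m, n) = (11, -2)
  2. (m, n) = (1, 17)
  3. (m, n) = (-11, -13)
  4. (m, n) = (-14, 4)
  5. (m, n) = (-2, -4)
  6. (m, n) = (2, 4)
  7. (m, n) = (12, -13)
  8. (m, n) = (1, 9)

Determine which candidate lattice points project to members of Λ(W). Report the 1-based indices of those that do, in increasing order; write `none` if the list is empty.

τ' = (5−√29)/2 ≈ -0.192582.
candidate 1: (m,n)=(11,-2) → π∥ = 11-2·τ ≈ 0.614835, π⊥ = 11-2·τ' ≈ 11.385165 ∉ [-1.4, -0.4) ⇒ out
candidate 2: (m,n)=(1,17) → π∥ = 1+17·τ ≈ 89.273901, π⊥ = 1+17·τ' ≈ -2.273901 ∉ [-1.4, -0.4) ⇒ out
candidate 3: (m,n)=(-11,-13) → π∥ = -11-13·τ ≈ -78.503571, π⊥ = -11-13·τ' ≈ -8.496429 ∉ [-1.4, -0.4) ⇒ out
candidate 4: (m,n)=(-14,4) → π∥ = -14+4·τ ≈ 6.770330, π⊥ = -14+4·τ' ≈ -14.770330 ∉ [-1.4, -0.4) ⇒ out
candidate 5: (m,n)=(-2,-4) → π∥ = -2-4·τ ≈ -22.770330, π⊥ = -2-4·τ' ≈ -1.229670 ∈ [-1.4, -0.4) ⇒ IN Λ
candidate 6: (m,n)=(2,4) → π∥ = 2+4·τ ≈ 22.770330, π⊥ = 2+4·τ' ≈ 1.229670 ∉ [-1.4, -0.4) ⇒ out
candidate 7: (m,n)=(12,-13) → π∥ = 12-13·τ ≈ -55.503571, π⊥ = 12-13·τ' ≈ 14.503571 ∉ [-1.4, -0.4) ⇒ out
candidate 8: (m,n)=(1,9) → π∥ = 1+9·τ ≈ 47.733242, π⊥ = 1+9·τ' ≈ -0.733242 ∈ [-1.4, -0.4) ⇒ IN Λ

5, 8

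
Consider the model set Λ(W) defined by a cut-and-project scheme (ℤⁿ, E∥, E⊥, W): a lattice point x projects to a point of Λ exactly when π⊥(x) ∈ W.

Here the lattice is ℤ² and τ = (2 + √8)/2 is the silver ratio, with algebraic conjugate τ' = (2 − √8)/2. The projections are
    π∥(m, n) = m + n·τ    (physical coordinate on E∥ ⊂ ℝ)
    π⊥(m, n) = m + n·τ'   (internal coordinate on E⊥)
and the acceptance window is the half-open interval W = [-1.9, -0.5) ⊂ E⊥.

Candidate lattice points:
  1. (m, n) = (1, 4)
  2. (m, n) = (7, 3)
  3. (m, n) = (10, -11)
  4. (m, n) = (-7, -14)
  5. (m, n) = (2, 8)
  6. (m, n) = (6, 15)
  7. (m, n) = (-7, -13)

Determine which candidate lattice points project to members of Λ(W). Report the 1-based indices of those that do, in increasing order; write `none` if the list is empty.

Compute τ' = (2−√8)/2 = -0.41421, so π⊥(m,n) = m -0.41421·n.
#1 (1,4): internal coord 1 + (4)·τ' = -0.65685; -0.65685 ∈ [-1.9, -0.5) → IN Λ
#2 (7,3): internal coord 7 + (3)·τ' = +5.75736; +5.75736 ∉ [-1.9, -0.5) → out
#3 (10,-11): internal coord 10 + (-11)·τ' = +14.55635; +14.55635 ∉ [-1.9, -0.5) → out
#4 (-7,-14): internal coord -7 + (-14)·τ' = -1.20101; -1.20101 ∈ [-1.9, -0.5) → IN Λ
#5 (2,8): internal coord 2 + (8)·τ' = -1.31371; -1.31371 ∈ [-1.9, -0.5) → IN Λ
#6 (6,15): internal coord 6 + (15)·τ' = -0.21320; -0.21320 ∉ [-1.9, -0.5) → out
#7 (-7,-13): internal coord -7 + (-13)·τ' = -1.61522; -1.61522 ∈ [-1.9, -0.5) → IN Λ

1, 4, 5, 7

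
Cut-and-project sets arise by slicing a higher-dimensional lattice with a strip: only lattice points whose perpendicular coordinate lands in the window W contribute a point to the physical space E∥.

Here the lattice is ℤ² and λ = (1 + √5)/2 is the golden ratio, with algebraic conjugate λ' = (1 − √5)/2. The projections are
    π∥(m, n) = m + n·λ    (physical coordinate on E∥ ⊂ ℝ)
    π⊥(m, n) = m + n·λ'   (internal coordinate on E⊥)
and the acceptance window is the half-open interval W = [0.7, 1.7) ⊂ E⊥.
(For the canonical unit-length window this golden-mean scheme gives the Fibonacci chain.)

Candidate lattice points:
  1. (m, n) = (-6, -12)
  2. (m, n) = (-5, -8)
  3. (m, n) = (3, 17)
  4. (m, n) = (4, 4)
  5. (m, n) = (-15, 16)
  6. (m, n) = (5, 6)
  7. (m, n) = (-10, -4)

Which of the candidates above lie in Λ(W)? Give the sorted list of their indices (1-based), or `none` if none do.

1, 4, 6

Compute λ' = (1−√5)/2 = -0.618034, so π⊥(m,n) = m -0.618034·n.
[1] lift (-6,-12): star map gives 1.416408; window check 0.7 ≤ 1.416408 < 1.7 is true → IN Λ
[2] lift (-5,-8): star map gives -0.055728; window check 0.7 ≤ -0.055728 < 1.7 is false → out
[3] lift (3,17): star map gives -7.506578; window check 0.7 ≤ -7.506578 < 1.7 is false → out
[4] lift (4,4): star map gives 1.527864; window check 0.7 ≤ 1.527864 < 1.7 is true → IN Λ
[5] lift (-15,16): star map gives -24.888544; window check 0.7 ≤ -24.888544 < 1.7 is false → out
[6] lift (5,6): star map gives 1.291796; window check 0.7 ≤ 1.291796 < 1.7 is true → IN Λ
[7] lift (-10,-4): star map gives -7.527864; window check 0.7 ≤ -7.527864 < 1.7 is false → out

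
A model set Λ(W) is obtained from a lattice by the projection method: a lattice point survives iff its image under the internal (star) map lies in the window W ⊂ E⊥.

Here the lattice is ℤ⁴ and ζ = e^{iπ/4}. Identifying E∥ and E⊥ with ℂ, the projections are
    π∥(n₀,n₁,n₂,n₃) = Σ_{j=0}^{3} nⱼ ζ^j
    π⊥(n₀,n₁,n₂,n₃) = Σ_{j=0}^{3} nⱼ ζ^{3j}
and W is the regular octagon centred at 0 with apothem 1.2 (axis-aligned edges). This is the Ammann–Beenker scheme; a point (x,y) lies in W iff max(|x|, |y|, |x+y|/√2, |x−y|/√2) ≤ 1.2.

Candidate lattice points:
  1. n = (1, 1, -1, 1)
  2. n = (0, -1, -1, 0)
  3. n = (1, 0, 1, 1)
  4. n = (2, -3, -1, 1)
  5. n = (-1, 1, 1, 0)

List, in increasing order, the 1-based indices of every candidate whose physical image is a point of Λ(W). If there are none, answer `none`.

π⊥(n) = n₀ + n₁ζ³ + n₂ζ⁶ + n₃ζ⁹ where ζ = e^{iπ/4}.
candidate 1: n = (1, 1, -1, 1) → π⊥ ≈ (+1.0000, +2.4142); max(|x|,|y|,|x±y|/√2) = 2.4142 > 1.2 ⇒ ∉ W
candidate 2: n = (0, -1, -1, 0) → π⊥ ≈ (+0.7071, +0.2929); max(|x|,|y|,|x±y|/√2) = 0.7071 ≤ 1.2 ⇒ ∈ W
candidate 3: n = (1, 0, 1, 1) → π⊥ ≈ (+1.7071, -0.2929); max(|x|,|y|,|x±y|/√2) = 1.7071 > 1.2 ⇒ ∉ W
candidate 4: n = (2, -3, -1, 1) → π⊥ ≈ (+4.8284, -0.4142); max(|x|,|y|,|x±y|/√2) = 4.8284 > 1.2 ⇒ ∉ W
candidate 5: n = (-1, 1, 1, 0) → π⊥ ≈ (-1.7071, -0.2929); max(|x|,|y|,|x±y|/√2) = 1.7071 > 1.2 ⇒ ∉ W

2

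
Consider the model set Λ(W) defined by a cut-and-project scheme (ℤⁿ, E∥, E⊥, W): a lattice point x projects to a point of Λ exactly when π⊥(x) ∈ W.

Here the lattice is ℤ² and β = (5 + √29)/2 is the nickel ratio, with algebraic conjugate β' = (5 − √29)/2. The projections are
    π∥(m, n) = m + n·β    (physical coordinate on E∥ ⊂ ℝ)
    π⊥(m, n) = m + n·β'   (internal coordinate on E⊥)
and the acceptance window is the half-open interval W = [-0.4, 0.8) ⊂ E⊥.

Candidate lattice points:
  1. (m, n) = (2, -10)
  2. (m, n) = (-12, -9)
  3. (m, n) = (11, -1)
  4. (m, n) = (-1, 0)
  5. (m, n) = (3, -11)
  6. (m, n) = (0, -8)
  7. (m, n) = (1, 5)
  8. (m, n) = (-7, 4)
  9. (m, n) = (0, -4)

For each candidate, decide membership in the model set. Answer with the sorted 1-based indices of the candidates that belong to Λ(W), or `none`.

7, 9

Numerically β ≈ 5.19258 and β' = −1/β ≈ -0.19258.
candidate 1: (m,n)=(2,-10) → π∥ = 2-10·β ≈ -49.92582, π⊥ = 2-10·β' ≈ 3.92582 ∉ [-0.4, 0.8) ⇒ out
candidate 2: (m,n)=(-12,-9) → π∥ = -12-9·β ≈ -58.73324, π⊥ = -12-9·β' ≈ -10.26676 ∉ [-0.4, 0.8) ⇒ out
candidate 3: (m,n)=(11,-1) → π∥ = 11-1·β ≈ 5.80742, π⊥ = 11-1·β' ≈ 11.19258 ∉ [-0.4, 0.8) ⇒ out
candidate 4: (m,n)=(-1,0) → π∥ = -1+0·β ≈ -1.00000, π⊥ = -1+0·β' ≈ -1.00000 ∉ [-0.4, 0.8) ⇒ out
candidate 5: (m,n)=(3,-11) → π∥ = 3-11·β ≈ -54.11841, π⊥ = 3-11·β' ≈ 5.11841 ∉ [-0.4, 0.8) ⇒ out
candidate 6: (m,n)=(0,-8) → π∥ = 0-8·β ≈ -41.54066, π⊥ = 0-8·β' ≈ 1.54066 ∉ [-0.4, 0.8) ⇒ out
candidate 7: (m,n)=(1,5) → π∥ = 1+5·β ≈ 26.96291, π⊥ = 1+5·β' ≈ 0.03709 ∈ [-0.4, 0.8) ⇒ IN Λ
candidate 8: (m,n)=(-7,4) → π∥ = -7+4·β ≈ 13.77033, π⊥ = -7+4·β' ≈ -7.77033 ∉ [-0.4, 0.8) ⇒ out
candidate 9: (m,n)=(0,-4) → π∥ = 0-4·β ≈ -20.77033, π⊥ = 0-4·β' ≈ 0.77033 ∈ [-0.4, 0.8) ⇒ IN Λ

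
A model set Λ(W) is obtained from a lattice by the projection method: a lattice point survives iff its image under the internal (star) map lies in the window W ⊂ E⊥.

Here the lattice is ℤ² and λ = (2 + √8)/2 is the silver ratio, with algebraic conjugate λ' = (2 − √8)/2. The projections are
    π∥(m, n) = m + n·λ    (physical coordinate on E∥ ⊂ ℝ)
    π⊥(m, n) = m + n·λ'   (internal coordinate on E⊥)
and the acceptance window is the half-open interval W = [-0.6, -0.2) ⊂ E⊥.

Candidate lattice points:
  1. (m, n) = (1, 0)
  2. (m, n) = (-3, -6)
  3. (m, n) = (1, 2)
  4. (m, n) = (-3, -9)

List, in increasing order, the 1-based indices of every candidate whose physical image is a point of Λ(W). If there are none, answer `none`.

Numerically λ ≈ 2.4142 and λ' = −1/λ ≈ -0.4142.
[1] lift (1,0): star map gives 1.0000; window check -0.6 ≤ 1.0000 < -0.2 is false → out
[2] lift (-3,-6): star map gives -0.5147; window check -0.6 ≤ -0.5147 < -0.2 is true → IN Λ
[3] lift (1,2): star map gives 0.1716; window check -0.6 ≤ 0.1716 < -0.2 is false → out
[4] lift (-3,-9): star map gives 0.7279; window check -0.6 ≤ 0.7279 < -0.2 is false → out

2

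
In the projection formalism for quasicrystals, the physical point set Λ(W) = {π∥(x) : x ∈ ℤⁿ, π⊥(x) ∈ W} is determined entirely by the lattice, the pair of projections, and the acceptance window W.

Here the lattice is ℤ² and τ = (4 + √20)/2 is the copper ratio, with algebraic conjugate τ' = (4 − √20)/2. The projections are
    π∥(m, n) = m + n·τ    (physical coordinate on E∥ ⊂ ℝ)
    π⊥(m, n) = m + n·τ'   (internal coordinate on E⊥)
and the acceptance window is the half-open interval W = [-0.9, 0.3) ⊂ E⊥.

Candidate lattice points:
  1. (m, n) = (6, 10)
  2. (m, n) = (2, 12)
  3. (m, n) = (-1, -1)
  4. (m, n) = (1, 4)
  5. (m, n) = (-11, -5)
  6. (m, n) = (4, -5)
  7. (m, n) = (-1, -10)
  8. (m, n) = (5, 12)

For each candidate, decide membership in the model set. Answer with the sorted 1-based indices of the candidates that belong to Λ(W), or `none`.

2, 3, 4

Numerically τ ≈ 4.2361 and τ' = −1/τ ≈ -0.2361.
#1 (6,10): internal coord 6 + (10)·τ' = +3.6393; +3.6393 ∉ [-0.9, 0.3) → out
#2 (2,12): internal coord 2 + (12)·τ' = -0.8328; -0.8328 ∈ [-0.9, 0.3) → IN Λ
#3 (-1,-1): internal coord -1 + (-1)·τ' = -0.7639; -0.7639 ∈ [-0.9, 0.3) → IN Λ
#4 (1,4): internal coord 1 + (4)·τ' = +0.0557; +0.0557 ∈ [-0.9, 0.3) → IN Λ
#5 (-11,-5): internal coord -11 + (-5)·τ' = -9.8197; -9.8197 ∉ [-0.9, 0.3) → out
#6 (4,-5): internal coord 4 + (-5)·τ' = +5.1803; +5.1803 ∉ [-0.9, 0.3) → out
#7 (-1,-10): internal coord -1 + (-10)·τ' = +1.3607; +1.3607 ∉ [-0.9, 0.3) → out
#8 (5,12): internal coord 5 + (12)·τ' = +2.1672; +2.1672 ∉ [-0.9, 0.3) → out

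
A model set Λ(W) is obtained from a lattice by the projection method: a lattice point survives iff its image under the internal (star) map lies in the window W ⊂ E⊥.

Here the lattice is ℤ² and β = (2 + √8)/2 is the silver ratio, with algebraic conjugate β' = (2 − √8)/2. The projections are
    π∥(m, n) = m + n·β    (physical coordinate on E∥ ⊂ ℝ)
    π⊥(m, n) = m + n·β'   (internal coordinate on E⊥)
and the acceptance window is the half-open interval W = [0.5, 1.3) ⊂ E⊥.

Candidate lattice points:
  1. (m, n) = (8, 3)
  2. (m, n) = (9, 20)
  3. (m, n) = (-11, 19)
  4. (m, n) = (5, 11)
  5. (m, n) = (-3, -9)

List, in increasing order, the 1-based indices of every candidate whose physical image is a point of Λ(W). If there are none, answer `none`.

Numerically β ≈ 2.4142 and β' = −1/β ≈ -0.4142.
candidate 1: (m,n)=(8,3) → π∥ = 8+3·β ≈ 15.2426, π⊥ = 8+3·β' ≈ 6.7574 ∉ [0.5, 1.3) ⇒ out
candidate 2: (m,n)=(9,20) → π∥ = 9+20·β ≈ 57.2843, π⊥ = 9+20·β' ≈ 0.7157 ∈ [0.5, 1.3) ⇒ IN Λ
candidate 3: (m,n)=(-11,19) → π∥ = -11+19·β ≈ 34.8701, π⊥ = -11+19·β' ≈ -18.8701 ∉ [0.5, 1.3) ⇒ out
candidate 4: (m,n)=(5,11) → π∥ = 5+11·β ≈ 31.5563, π⊥ = 5+11·β' ≈ 0.4437 ∉ [0.5, 1.3) ⇒ out
candidate 5: (m,n)=(-3,-9) → π∥ = -3-9·β ≈ -24.7279, π⊥ = -3-9·β' ≈ 0.7279 ∈ [0.5, 1.3) ⇒ IN Λ

2, 5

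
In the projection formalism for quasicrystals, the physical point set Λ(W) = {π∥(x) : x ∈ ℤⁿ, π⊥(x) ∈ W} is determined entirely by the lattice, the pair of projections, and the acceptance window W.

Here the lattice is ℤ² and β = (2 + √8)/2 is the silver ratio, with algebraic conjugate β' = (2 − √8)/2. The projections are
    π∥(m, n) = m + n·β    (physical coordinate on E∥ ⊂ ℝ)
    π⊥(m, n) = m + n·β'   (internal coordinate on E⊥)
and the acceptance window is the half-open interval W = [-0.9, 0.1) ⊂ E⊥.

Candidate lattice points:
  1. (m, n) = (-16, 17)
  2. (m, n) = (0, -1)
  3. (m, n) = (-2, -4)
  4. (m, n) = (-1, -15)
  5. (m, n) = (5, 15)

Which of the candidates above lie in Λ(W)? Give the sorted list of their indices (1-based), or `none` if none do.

Numerically β ≈ 2.4142 and β' = −1/β ≈ -0.4142.
candidate 1: (m,n)=(-16,17) → π∥ = -16+17·β ≈ 25.0416, π⊥ = -16+17·β' ≈ -23.0416 ∉ [-0.9, 0.1) ⇒ out
candidate 2: (m,n)=(0,-1) → π∥ = 0-1·β ≈ -2.4142, π⊥ = 0-1·β' ≈ 0.4142 ∉ [-0.9, 0.1) ⇒ out
candidate 3: (m,n)=(-2,-4) → π∥ = -2-4·β ≈ -11.6569, π⊥ = -2-4·β' ≈ -0.3431 ∈ [-0.9, 0.1) ⇒ IN Λ
candidate 4: (m,n)=(-1,-15) → π∥ = -1-15·β ≈ -37.2132, π⊥ = -1-15·β' ≈ 5.2132 ∉ [-0.9, 0.1) ⇒ out
candidate 5: (m,n)=(5,15) → π∥ = 5+15·β ≈ 41.2132, π⊥ = 5+15·β' ≈ -1.2132 ∉ [-0.9, 0.1) ⇒ out

3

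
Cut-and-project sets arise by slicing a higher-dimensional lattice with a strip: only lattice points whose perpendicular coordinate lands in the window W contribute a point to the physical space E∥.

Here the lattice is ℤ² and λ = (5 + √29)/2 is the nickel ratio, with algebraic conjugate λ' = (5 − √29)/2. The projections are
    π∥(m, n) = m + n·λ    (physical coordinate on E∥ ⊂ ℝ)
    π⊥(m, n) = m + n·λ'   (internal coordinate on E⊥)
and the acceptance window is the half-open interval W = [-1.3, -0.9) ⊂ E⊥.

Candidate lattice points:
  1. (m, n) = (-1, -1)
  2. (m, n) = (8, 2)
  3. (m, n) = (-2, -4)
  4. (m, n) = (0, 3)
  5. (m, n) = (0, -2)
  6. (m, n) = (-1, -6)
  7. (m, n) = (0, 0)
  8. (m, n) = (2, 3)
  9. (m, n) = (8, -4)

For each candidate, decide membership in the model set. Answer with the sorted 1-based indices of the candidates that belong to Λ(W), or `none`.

Compute λ' = (5−√29)/2 = -0.1926, so π⊥(m,n) = m -0.1926·n.
#1 (-1,-1): internal coord -1 + (-1)·λ' = -0.8074; -0.8074 ∉ [-1.3, -0.9) → out
#2 (8,2): internal coord 8 + (2)·λ' = +7.6148; +7.6148 ∉ [-1.3, -0.9) → out
#3 (-2,-4): internal coord -2 + (-4)·λ' = -1.2297; -1.2297 ∈ [-1.3, -0.9) → IN Λ
#4 (0,3): internal coord 0 + (3)·λ' = -0.5777; -0.5777 ∉ [-1.3, -0.9) → out
#5 (0,-2): internal coord 0 + (-2)·λ' = +0.3852; +0.3852 ∉ [-1.3, -0.9) → out
#6 (-1,-6): internal coord -1 + (-6)·λ' = +0.1555; +0.1555 ∉ [-1.3, -0.9) → out
#7 (0,0): internal coord 0 + (0)·λ' = +0.0000; +0.0000 ∉ [-1.3, -0.9) → out
#8 (2,3): internal coord 2 + (3)·λ' = +1.4223; +1.4223 ∉ [-1.3, -0.9) → out
#9 (8,-4): internal coord 8 + (-4)·λ' = +8.7703; +8.7703 ∉ [-1.3, -0.9) → out

3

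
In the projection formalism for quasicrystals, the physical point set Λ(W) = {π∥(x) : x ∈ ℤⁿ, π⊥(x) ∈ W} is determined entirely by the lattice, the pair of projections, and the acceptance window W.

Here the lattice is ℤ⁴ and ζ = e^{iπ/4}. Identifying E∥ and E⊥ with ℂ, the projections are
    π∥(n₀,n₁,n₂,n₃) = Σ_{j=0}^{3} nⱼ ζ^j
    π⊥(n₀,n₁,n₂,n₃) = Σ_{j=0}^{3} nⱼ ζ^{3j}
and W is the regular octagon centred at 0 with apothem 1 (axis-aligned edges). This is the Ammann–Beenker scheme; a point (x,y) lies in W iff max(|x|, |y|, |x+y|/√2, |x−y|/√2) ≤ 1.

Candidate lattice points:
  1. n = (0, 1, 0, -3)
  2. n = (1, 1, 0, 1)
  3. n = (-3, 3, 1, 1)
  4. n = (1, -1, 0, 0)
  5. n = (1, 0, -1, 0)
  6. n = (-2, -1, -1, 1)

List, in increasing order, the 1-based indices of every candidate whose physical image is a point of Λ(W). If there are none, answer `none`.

none

With ζ = e^{iπ/4} the internal vectors are ζ^0,ζ^3,ζ^6,ζ^9.
#1 (0, 1, 0, -3): internal (-2.8284, -1.4142); octagon support 3.0000 vs apothem 1 → ∉ W
#2 (1, 1, 0, 1): internal (1.0000, 1.4142); octagon support 1.7071 vs apothem 1 → ∉ W
#3 (-3, 3, 1, 1): internal (-4.4142, 1.8284); octagon support 4.4142 vs apothem 1 → ∉ W
#4 (1, -1, 0, 0): internal (1.7071, -0.7071); octagon support 1.7071 vs apothem 1 → ∉ W
#5 (1, 0, -1, 0): internal (1.0000, 1.0000); octagon support 1.4142 vs apothem 1 → ∉ W
#6 (-2, -1, -1, 1): internal (-0.5858, 1.0000); octagon support 1.1213 vs apothem 1 → ∉ W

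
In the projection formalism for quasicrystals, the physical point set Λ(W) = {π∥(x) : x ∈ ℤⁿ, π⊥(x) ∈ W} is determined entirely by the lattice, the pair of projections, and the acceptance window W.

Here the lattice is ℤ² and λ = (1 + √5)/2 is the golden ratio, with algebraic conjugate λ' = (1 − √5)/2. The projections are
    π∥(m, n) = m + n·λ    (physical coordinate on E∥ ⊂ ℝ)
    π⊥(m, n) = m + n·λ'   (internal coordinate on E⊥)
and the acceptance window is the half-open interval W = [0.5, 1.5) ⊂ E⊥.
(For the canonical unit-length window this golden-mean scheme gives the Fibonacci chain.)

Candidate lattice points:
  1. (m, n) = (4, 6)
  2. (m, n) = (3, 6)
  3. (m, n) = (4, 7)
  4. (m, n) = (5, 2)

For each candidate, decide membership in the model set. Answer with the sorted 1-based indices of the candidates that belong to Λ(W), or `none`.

λ' = (1−√5)/2 ≈ -0.6180.
[1] lift (4,6): star map gives 0.2918; window check 0.5 ≤ 0.2918 < 1.5 is false → out
[2] lift (3,6): star map gives -0.7082; window check 0.5 ≤ -0.7082 < 1.5 is false → out
[3] lift (4,7): star map gives -0.3262; window check 0.5 ≤ -0.3262 < 1.5 is false → out
[4] lift (5,2): star map gives 3.7639; window check 0.5 ≤ 3.7639 < 1.5 is false → out

none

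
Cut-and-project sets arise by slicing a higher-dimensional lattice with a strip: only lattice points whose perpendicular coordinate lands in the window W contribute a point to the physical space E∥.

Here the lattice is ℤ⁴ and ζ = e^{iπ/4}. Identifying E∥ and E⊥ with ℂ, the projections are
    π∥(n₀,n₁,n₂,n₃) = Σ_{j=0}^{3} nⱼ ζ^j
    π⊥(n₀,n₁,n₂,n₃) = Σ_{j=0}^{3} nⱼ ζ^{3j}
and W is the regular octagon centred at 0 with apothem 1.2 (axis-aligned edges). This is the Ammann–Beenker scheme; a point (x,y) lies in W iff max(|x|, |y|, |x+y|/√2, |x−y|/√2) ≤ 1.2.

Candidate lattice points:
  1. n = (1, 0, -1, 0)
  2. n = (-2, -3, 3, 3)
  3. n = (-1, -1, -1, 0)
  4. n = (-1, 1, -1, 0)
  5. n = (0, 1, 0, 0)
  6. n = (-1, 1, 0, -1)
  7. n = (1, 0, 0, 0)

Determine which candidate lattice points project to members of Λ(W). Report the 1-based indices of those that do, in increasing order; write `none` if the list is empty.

With ζ = e^{iπ/4} the internal vectors are ζ^0,ζ^3,ζ^6,ζ^9.
candidate 1: n = (1, 0, -1, 0) → π⊥ ≈ (+1.00000, +1.00000); max(|x|,|y|,|x±y|/√2) = 1.41421 > 1.2 ⇒ ∉ W
candidate 2: n = (-2, -3, 3, 3) → π⊥ ≈ (+2.24264, -3.00000); max(|x|,|y|,|x±y|/√2) = 3.70711 > 1.2 ⇒ ∉ W
candidate 3: n = (-1, -1, -1, 0) → π⊥ ≈ (-0.29289, +0.29289); max(|x|,|y|,|x±y|/√2) = 0.41421 ≤ 1.2 ⇒ ∈ W
candidate 4: n = (-1, 1, -1, 0) → π⊥ ≈ (-1.70711, +1.70711); max(|x|,|y|,|x±y|/√2) = 2.41421 > 1.2 ⇒ ∉ W
candidate 5: n = (0, 1, 0, 0) → π⊥ ≈ (-0.70711, +0.70711); max(|x|,|y|,|x±y|/√2) = 1.00000 ≤ 1.2 ⇒ ∈ W
candidate 6: n = (-1, 1, 0, -1) → π⊥ ≈ (-2.41421, +0.00000); max(|x|,|y|,|x±y|/√2) = 2.41421 > 1.2 ⇒ ∉ W
candidate 7: n = (1, 0, 0, 0) → π⊥ ≈ (+1.00000, +0.00000); max(|x|,|y|,|x±y|/√2) = 1.00000 ≤ 1.2 ⇒ ∈ W

3, 5, 7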